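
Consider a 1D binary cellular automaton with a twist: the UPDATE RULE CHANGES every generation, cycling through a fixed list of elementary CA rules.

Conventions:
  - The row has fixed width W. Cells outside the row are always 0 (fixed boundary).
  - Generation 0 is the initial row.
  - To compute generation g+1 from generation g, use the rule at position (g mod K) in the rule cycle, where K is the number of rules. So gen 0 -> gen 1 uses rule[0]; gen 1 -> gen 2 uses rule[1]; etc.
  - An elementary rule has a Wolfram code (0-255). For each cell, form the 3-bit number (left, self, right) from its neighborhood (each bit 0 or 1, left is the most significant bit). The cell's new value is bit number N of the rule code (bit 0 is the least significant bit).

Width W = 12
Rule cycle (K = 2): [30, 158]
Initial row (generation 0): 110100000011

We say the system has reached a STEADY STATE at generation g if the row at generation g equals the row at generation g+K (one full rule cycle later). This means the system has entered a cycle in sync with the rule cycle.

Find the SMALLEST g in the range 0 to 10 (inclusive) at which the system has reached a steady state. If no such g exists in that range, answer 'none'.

Answer: none

Derivation:
Gen 0: 110100000011
Gen 1 (rule 30): 100110000110
Gen 2 (rule 158): 111101001101
Gen 3 (rule 30): 100001111001
Gen 4 (rule 158): 110011110111
Gen 5 (rule 30): 101110000100
Gen 6 (rule 158): 101101001110
Gen 7 (rule 30): 101001111001
Gen 8 (rule 158): 101111110111
Gen 9 (rule 30): 101000000100
Gen 10 (rule 158): 101100001110
Gen 11 (rule 30): 101010011001
Gen 12 (rule 158): 101011110111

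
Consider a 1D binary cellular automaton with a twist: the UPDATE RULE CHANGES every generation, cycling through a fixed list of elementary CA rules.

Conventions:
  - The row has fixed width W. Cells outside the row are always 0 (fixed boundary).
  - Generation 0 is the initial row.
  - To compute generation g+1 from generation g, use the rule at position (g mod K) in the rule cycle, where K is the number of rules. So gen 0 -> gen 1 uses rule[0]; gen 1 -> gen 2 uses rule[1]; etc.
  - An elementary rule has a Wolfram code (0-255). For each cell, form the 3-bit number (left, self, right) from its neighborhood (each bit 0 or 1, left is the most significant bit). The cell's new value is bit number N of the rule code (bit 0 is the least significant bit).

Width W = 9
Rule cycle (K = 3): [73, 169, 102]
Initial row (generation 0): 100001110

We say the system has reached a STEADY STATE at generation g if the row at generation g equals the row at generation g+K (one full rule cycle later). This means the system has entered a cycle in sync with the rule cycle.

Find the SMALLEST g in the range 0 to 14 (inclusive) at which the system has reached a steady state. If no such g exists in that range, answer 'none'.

Answer: none

Derivation:
Gen 0: 100001110
Gen 1 (rule 73): 001101010
Gen 2 (rule 169): 101010100
Gen 3 (rule 102): 111111100
Gen 4 (rule 73): 100000101
Gen 5 (rule 169): 001110010
Gen 6 (rule 102): 010010110
Gen 7 (rule 73): 000000110
Gen 8 (rule 169): 111110100
Gen 9 (rule 102): 000011100
Gen 10 (rule 73): 111010101
Gen 11 (rule 169): 110101010
Gen 12 (rule 102): 011111110
Gen 13 (rule 73): 010000010
Gen 14 (rule 169): 000111000
Gen 15 (rule 102): 001001000
Gen 16 (rule 73): 100000011
Gen 17 (rule 169): 001111010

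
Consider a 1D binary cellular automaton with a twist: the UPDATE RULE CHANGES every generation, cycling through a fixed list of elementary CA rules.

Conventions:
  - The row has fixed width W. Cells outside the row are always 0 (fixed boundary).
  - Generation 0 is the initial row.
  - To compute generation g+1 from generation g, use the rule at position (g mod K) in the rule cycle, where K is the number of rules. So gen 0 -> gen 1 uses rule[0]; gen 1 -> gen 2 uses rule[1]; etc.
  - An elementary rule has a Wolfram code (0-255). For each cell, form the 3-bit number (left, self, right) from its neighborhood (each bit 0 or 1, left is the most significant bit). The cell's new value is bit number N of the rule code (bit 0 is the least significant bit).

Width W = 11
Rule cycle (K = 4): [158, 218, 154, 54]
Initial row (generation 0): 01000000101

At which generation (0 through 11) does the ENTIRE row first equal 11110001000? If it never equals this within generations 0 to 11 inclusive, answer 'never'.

Answer: never

Derivation:
Gen 0: 01000000101
Gen 1 (rule 158): 11100001101
Gen 2 (rule 218): 11110011100
Gen 3 (rule 154): 11101111010
Gen 4 (rule 54): 00010000111
Gen 5 (rule 158): 00111001110
Gen 6 (rule 218): 01111111111
Gen 7 (rule 154): 11111111110
Gen 8 (rule 54): 00000000001
Gen 9 (rule 158): 00000000011
Gen 10 (rule 218): 00000000111
Gen 11 (rule 154): 00000001110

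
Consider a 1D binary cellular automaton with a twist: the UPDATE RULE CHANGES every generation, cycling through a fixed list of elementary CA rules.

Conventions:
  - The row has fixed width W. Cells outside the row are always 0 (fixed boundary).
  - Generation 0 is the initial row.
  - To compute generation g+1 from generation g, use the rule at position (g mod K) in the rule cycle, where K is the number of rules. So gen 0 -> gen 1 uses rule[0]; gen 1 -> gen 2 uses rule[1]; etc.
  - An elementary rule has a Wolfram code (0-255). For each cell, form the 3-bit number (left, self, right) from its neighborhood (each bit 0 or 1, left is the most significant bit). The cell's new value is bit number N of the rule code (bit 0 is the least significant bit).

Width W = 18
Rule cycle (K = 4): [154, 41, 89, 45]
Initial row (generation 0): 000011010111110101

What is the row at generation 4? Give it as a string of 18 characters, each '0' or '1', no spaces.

Answer: 100011100010011001

Derivation:
Gen 0: 000011010111110101
Gen 1 (rule 154): 000110000111100000
Gen 2 (rule 41): 110100110100001111
Gen 3 (rule 89): 110010110011101001
Gen 4 (rule 45): 100011100010011001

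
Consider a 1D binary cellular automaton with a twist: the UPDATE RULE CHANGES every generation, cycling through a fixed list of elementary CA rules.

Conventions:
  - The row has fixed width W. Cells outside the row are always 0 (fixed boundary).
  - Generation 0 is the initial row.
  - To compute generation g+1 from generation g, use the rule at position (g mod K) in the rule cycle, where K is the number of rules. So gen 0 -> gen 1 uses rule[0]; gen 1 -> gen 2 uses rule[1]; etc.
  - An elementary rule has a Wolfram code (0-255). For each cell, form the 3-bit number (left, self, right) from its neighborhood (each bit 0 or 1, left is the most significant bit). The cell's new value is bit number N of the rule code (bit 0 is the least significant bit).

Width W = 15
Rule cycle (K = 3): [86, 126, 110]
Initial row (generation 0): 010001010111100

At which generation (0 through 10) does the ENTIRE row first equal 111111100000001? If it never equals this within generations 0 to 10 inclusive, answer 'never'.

Answer: never

Derivation:
Gen 0: 010001010111100
Gen 1 (rule 86): 111011010000110
Gen 2 (rule 126): 101111111001111
Gen 3 (rule 110): 111000001011001
Gen 4 (rule 86): 001100011001111
Gen 5 (rule 126): 011110111111001
Gen 6 (rule 110): 110011100001011
Gen 7 (rule 86): 011100110011001
Gen 8 (rule 126): 110111111111111
Gen 9 (rule 110): 111100000000001
Gen 10 (rule 86): 000110000000011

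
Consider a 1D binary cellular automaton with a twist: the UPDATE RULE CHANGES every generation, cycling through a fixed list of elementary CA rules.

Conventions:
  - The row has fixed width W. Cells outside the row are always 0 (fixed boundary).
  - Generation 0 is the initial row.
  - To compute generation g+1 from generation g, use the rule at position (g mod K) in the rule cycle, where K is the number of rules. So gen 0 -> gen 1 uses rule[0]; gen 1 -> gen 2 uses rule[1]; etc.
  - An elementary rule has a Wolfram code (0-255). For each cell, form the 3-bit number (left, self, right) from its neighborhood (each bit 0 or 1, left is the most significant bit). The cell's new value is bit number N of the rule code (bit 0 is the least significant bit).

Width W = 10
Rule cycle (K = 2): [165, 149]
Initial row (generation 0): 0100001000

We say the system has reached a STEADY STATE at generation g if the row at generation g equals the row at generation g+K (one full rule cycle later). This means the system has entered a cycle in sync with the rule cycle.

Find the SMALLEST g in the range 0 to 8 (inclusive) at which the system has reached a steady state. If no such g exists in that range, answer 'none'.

Answer: 0

Derivation:
Gen 0: 0100001000
Gen 1 (rule 165): 0101101011
Gen 2 (rule 149): 0100001000
Gen 3 (rule 165): 0101101011
Gen 4 (rule 149): 0100001000
Gen 5 (rule 165): 0101101011
Gen 6 (rule 149): 0100001000
Gen 7 (rule 165): 0101101011
Gen 8 (rule 149): 0100001000
Gen 9 (rule 165): 0101101011
Gen 10 (rule 149): 0100001000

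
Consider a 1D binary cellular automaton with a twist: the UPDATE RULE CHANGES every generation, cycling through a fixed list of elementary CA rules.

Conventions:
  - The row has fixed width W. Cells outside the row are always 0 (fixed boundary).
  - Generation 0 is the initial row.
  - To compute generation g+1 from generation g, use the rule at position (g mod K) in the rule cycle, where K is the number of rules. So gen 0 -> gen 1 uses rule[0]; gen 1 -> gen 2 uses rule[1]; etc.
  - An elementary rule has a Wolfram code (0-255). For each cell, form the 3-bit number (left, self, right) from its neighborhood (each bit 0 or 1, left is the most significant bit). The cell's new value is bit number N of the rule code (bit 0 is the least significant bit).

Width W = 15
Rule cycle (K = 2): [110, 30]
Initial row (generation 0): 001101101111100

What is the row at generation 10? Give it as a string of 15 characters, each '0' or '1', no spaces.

Gen 0: 001101101111100
Gen 1 (rule 110): 011111111000100
Gen 2 (rule 30): 110000000101110
Gen 3 (rule 110): 110000001111010
Gen 4 (rule 30): 101000011000011
Gen 5 (rule 110): 111000111000111
Gen 6 (rule 30): 100101100101100
Gen 7 (rule 110): 101111101111100
Gen 8 (rule 30): 101000001000010
Gen 9 (rule 110): 111000011000110
Gen 10 (rule 30): 100100110101101

Answer: 100100110101101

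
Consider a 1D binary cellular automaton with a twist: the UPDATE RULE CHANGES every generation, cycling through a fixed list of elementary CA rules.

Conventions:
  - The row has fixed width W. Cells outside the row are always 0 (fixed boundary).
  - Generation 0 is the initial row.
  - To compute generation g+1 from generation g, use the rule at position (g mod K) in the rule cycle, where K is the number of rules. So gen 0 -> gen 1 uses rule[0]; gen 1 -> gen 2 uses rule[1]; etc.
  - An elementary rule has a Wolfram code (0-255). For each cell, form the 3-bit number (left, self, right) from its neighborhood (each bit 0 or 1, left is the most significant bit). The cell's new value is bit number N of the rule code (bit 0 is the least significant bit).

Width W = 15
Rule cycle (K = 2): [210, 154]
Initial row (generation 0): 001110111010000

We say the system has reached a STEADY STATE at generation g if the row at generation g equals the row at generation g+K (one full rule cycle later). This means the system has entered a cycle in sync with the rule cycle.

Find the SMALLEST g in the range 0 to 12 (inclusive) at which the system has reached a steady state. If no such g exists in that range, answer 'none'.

Answer: none

Derivation:
Gen 0: 001110111010000
Gen 1 (rule 210): 010110011001000
Gen 2 (rule 154): 100101110110100
Gen 3 (rule 210): 011000110010010
Gen 4 (rule 154): 110101101101101
Gen 5 (rule 210): 010000100100100
Gen 6 (rule 154): 101001011011010
Gen 7 (rule 210): 000110001001001
Gen 8 (rule 154): 001101010110110
Gen 9 (rule 210): 010100000010011
Gen 10 (rule 154): 100010000101110
Gen 11 (rule 210): 010101001000111
Gen 12 (rule 154): 100000110101110
Gen 13 (rule 210): 010001010000111
Gen 14 (rule 154): 101010001001110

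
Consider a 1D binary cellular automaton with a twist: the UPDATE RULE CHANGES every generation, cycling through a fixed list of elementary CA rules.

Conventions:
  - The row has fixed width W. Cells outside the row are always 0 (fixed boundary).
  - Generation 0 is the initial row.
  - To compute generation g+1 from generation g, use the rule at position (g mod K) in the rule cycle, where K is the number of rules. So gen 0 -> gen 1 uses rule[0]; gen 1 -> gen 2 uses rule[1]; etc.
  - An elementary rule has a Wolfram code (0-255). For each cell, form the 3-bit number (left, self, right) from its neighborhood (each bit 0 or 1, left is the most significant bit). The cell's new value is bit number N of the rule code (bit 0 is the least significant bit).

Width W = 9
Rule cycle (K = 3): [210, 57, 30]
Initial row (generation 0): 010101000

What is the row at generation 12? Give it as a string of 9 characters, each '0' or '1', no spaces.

Answer: 110011111

Derivation:
Gen 0: 010101000
Gen 1 (rule 210): 100000100
Gen 2 (rule 57): 011110011
Gen 3 (rule 30): 110001110
Gen 4 (rule 210): 011010111
Gen 5 (rule 57): 010101100
Gen 6 (rule 30): 110101010
Gen 7 (rule 210): 010000001
Gen 8 (rule 57): 001111100
Gen 9 (rule 30): 011000010
Gen 10 (rule 210): 101100101
Gen 11 (rule 57): 011010010
Gen 12 (rule 30): 110011111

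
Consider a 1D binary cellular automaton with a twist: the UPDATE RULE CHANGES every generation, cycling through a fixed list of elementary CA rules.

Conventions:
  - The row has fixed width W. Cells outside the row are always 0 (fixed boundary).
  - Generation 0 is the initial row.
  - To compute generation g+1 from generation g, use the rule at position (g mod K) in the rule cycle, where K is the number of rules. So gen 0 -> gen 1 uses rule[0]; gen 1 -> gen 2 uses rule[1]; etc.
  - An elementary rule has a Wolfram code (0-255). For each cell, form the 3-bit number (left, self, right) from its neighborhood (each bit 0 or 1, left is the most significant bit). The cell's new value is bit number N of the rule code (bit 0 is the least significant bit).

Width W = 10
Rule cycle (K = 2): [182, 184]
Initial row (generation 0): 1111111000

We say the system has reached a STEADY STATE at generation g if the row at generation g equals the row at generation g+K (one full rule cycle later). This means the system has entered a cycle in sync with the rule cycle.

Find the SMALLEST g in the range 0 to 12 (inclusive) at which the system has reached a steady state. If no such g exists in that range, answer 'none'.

Gen 0: 1111111000
Gen 1 (rule 182): 0111110100
Gen 2 (rule 184): 0111101010
Gen 3 (rule 182): 1011011111
Gen 4 (rule 184): 0110111110
Gen 5 (rule 182): 1001011101
Gen 6 (rule 184): 0100111010
Gen 7 (rule 182): 1111010111
Gen 8 (rule 184): 1110101110
Gen 9 (rule 182): 0101110101
Gen 10 (rule 184): 0011101010
Gen 11 (rule 182): 0101011111
Gen 12 (rule 184): 0010111110
Gen 13 (rule 182): 0111011101
Gen 14 (rule 184): 0110111010

Answer: none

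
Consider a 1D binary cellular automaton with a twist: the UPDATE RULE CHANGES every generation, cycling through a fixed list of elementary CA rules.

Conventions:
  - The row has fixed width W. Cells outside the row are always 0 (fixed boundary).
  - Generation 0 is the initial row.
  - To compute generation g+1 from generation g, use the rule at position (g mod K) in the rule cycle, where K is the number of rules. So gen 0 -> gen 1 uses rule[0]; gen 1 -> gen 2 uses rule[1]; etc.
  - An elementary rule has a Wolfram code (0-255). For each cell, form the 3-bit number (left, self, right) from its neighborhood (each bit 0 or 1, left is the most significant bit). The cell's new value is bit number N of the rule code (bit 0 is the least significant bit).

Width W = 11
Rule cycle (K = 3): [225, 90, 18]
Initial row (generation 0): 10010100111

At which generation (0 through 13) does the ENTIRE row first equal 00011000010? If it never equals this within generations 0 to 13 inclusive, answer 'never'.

Answer: never

Derivation:
Gen 0: 10010100111
Gen 1 (rule 225): 00001000011
Gen 2 (rule 90): 00010100111
Gen 3 (rule 18): 00100011000
Gen 4 (rule 225): 10001001011
Gen 5 (rule 90): 01010110011
Gen 6 (rule 18): 10000001100
Gen 7 (rule 225): 00111100101
Gen 8 (rule 90): 01100111000
Gen 9 (rule 18): 10011000100
Gen 10 (rule 225): 00001010001
Gen 11 (rule 90): 00010001010
Gen 12 (rule 18): 00101010001
Gen 13 (rule 225): 10010100100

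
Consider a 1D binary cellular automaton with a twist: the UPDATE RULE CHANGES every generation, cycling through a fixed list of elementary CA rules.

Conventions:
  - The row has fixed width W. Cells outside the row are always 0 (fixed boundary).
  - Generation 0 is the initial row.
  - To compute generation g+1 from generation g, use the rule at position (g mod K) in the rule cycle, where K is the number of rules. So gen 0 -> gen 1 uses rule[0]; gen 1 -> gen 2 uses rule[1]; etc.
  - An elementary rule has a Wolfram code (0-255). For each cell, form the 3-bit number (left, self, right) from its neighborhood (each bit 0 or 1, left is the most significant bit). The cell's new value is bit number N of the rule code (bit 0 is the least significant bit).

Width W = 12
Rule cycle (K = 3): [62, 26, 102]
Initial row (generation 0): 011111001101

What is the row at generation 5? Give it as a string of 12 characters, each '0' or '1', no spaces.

Answer: 011100000000

Derivation:
Gen 0: 011111001101
Gen 1 (rule 62): 110000111011
Gen 2 (rule 26): 101001100010
Gen 3 (rule 102): 111010100110
Gen 4 (rule 62): 100111111101
Gen 5 (rule 26): 011100000000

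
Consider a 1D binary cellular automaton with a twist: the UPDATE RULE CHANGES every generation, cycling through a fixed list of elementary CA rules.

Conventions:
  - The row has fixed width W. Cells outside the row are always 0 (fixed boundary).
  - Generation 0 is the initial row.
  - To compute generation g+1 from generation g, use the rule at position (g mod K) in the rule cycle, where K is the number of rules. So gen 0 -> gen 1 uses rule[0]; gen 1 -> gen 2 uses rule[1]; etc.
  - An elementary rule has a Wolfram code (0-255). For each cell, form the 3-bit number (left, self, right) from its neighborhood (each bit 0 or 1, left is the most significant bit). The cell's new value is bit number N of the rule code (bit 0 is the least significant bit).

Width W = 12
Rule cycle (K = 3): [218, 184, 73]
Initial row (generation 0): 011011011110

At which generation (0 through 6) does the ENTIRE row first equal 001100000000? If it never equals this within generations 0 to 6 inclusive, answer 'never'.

Answer: 6

Derivation:
Gen 0: 011011011110
Gen 1 (rule 218): 111011011111
Gen 2 (rule 184): 110110111110
Gen 3 (rule 73): 110110100010
Gen 4 (rule 218): 110110010101
Gen 5 (rule 184): 101101001010
Gen 6 (rule 73): 001100000000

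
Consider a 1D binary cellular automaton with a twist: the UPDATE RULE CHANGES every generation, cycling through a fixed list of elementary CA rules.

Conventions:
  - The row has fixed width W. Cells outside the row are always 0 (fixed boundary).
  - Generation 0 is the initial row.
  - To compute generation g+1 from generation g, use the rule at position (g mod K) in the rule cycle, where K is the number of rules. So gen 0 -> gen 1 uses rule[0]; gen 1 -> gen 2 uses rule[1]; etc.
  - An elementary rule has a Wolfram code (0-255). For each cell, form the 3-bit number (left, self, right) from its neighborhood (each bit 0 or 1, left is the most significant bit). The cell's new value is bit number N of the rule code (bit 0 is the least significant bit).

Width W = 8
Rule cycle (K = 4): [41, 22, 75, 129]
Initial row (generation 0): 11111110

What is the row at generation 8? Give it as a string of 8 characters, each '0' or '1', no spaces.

Answer: 01111000

Derivation:
Gen 0: 11111110
Gen 1 (rule 41): 10000000
Gen 2 (rule 22): 11000000
Gen 3 (rule 75): 11011111
Gen 4 (rule 129): 00001110
Gen 5 (rule 41): 11101000
Gen 6 (rule 22): 00001100
Gen 7 (rule 75): 11111101
Gen 8 (rule 129): 01111000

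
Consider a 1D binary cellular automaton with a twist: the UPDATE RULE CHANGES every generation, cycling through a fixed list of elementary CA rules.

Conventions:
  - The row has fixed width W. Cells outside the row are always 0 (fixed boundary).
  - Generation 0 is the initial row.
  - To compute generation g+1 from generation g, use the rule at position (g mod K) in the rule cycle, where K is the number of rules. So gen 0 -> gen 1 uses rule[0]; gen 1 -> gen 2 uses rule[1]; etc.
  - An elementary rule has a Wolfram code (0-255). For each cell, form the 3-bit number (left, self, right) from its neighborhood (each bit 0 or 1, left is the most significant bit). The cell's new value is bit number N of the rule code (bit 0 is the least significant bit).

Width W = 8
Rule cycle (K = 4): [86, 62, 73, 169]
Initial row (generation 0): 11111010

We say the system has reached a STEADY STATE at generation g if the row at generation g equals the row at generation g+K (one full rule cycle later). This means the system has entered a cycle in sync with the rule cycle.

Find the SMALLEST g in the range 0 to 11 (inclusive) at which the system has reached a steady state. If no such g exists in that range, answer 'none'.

Answer: none

Derivation:
Gen 0: 11111010
Gen 1 (rule 86): 00001011
Gen 2 (rule 62): 00011110
Gen 3 (rule 73): 11010010
Gen 4 (rule 169): 10100000
Gen 5 (rule 86): 10110000
Gen 6 (rule 62): 11101000
Gen 7 (rule 73): 10100011
Gen 8 (rule 169): 01001010
Gen 9 (rule 86): 11111011
Gen 10 (rule 62): 10000110
Gen 11 (rule 73): 00110110
Gen 12 (rule 169): 10101100
Gen 13 (rule 86): 10100110
Gen 14 (rule 62): 11111101
Gen 15 (rule 73): 10000100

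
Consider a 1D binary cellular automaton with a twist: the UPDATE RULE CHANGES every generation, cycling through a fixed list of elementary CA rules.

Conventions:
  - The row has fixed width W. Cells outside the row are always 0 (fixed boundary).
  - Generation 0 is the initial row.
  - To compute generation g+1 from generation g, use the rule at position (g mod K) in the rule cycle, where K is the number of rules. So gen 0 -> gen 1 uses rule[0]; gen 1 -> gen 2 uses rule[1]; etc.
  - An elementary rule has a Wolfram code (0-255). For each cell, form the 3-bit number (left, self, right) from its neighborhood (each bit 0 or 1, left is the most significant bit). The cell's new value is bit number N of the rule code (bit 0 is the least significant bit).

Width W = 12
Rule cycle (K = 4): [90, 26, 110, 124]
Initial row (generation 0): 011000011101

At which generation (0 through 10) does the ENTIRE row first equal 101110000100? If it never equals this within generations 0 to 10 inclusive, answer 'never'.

Answer: 10

Derivation:
Gen 0: 011000011101
Gen 1 (rule 90): 111100110100
Gen 2 (rule 26): 100011100010
Gen 3 (rule 110): 100110100110
Gen 4 (rule 124): 110111110111
Gen 5 (rule 90): 110100010101
Gen 6 (rule 26): 100010100000
Gen 7 (rule 110): 100111100000
Gen 8 (rule 124): 110100110000
Gen 9 (rule 90): 110011111000
Gen 10 (rule 26): 101110000100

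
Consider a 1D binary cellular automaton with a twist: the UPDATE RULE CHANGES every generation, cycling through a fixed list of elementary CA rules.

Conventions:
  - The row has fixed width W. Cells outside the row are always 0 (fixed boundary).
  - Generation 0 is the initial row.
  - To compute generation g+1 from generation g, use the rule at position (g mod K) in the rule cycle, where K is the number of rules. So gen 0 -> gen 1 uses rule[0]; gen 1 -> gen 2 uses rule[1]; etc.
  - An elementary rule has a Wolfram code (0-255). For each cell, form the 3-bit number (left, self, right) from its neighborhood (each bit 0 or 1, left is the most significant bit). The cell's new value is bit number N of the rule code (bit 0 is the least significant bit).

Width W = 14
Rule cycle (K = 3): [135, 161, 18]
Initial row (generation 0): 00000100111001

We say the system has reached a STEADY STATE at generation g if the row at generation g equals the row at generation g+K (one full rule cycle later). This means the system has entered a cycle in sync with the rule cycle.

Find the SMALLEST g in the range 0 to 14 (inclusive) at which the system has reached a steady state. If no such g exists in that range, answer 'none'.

Answer: 6

Derivation:
Gen 0: 00000100111001
Gen 1 (rule 135): 11111101010011
Gen 2 (rule 161): 01111010100000
Gen 3 (rule 18): 10000000010000
Gen 4 (rule 135): 10111111110111
Gen 5 (rule 161): 01011111101010
Gen 6 (rule 18): 10000000000001
Gen 7 (rule 135): 10111111111111
Gen 8 (rule 161): 01011111111110
Gen 9 (rule 18): 10000000000001
Gen 10 (rule 135): 10111111111111
Gen 11 (rule 161): 01011111111110
Gen 12 (rule 18): 10000000000001
Gen 13 (rule 135): 10111111111111
Gen 14 (rule 161): 01011111111110
Gen 15 (rule 18): 10000000000001
Gen 16 (rule 135): 10111111111111
Gen 17 (rule 161): 01011111111110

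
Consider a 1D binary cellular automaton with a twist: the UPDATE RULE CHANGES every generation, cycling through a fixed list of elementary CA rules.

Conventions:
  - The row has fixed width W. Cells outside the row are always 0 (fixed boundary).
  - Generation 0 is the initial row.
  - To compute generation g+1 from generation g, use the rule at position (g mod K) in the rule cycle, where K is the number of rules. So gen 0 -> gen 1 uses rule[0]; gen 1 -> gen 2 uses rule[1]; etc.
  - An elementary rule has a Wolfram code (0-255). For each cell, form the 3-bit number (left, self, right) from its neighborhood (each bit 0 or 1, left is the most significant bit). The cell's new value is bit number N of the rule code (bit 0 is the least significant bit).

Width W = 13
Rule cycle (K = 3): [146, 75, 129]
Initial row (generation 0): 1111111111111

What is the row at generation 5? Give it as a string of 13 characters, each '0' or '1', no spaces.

Answer: 1100100010001

Derivation:
Gen 0: 1111111111111
Gen 1 (rule 146): 0111111111110
Gen 2 (rule 75): 1100000000010
Gen 3 (rule 129): 0001111111000
Gen 4 (rule 146): 0010111110100
Gen 5 (rule 75): 1100100010001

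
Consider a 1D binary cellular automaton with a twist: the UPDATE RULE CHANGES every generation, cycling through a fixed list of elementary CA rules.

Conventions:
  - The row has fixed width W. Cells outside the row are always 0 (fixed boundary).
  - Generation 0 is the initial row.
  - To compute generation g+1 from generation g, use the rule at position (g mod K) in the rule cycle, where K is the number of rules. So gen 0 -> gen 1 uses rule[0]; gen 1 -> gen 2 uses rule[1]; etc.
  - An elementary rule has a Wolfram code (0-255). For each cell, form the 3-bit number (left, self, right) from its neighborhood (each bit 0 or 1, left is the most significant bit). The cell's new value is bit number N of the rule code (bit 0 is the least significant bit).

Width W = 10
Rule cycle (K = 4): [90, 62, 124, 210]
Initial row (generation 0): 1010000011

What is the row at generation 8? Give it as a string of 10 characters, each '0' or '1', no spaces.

Answer: 0101011111

Derivation:
Gen 0: 1010000011
Gen 1 (rule 90): 0001000111
Gen 2 (rule 62): 0011101100
Gen 3 (rule 124): 0010111110
Gen 4 (rule 210): 0100011111
Gen 5 (rule 90): 1010110001
Gen 6 (rule 62): 1111101011
Gen 7 (rule 124): 1000111111
Gen 8 (rule 210): 0101011111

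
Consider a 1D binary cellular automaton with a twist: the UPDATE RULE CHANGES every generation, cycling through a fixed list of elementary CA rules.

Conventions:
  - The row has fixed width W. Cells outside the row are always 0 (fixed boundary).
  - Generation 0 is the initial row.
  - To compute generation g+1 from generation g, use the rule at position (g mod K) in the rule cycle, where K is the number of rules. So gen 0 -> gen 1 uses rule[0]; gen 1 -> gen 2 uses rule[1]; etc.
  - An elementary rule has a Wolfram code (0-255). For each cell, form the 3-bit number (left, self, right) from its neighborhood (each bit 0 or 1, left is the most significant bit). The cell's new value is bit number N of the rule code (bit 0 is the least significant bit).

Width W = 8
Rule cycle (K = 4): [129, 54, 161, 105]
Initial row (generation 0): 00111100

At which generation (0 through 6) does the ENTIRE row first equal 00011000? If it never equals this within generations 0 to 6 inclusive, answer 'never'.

Answer: 4

Derivation:
Gen 0: 00111100
Gen 1 (rule 129): 10011001
Gen 2 (rule 54): 11100111
Gen 3 (rule 161): 01000010
Gen 4 (rule 105): 00011000
Gen 5 (rule 129): 11000011
Gen 6 (rule 54): 00100100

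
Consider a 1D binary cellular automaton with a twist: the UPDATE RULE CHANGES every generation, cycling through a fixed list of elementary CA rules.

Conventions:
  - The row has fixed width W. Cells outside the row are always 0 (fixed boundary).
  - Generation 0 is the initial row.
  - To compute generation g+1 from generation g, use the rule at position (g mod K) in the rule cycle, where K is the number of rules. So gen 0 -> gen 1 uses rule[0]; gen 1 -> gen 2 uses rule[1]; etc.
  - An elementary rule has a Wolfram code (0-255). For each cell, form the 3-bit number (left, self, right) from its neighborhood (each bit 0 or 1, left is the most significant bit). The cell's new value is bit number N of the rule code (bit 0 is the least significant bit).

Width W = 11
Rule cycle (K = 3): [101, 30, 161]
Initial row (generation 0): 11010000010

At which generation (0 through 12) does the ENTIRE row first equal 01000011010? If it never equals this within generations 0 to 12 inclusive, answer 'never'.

Answer: never

Derivation:
Gen 0: 11010000010
Gen 1 (rule 101): 01110111010
Gen 2 (rule 30): 11000100011
Gen 3 (rule 161): 00010001000
Gen 4 (rule 101): 11010101011
Gen 5 (rule 30): 10010101010
Gen 6 (rule 161): 00001010100
Gen 7 (rule 101): 11101111101
Gen 8 (rule 30): 10001000001
Gen 9 (rule 161): 00100011100
Gen 10 (rule 101): 10101000101
Gen 11 (rule 30): 10101101101
Gen 12 (rule 161): 01010010010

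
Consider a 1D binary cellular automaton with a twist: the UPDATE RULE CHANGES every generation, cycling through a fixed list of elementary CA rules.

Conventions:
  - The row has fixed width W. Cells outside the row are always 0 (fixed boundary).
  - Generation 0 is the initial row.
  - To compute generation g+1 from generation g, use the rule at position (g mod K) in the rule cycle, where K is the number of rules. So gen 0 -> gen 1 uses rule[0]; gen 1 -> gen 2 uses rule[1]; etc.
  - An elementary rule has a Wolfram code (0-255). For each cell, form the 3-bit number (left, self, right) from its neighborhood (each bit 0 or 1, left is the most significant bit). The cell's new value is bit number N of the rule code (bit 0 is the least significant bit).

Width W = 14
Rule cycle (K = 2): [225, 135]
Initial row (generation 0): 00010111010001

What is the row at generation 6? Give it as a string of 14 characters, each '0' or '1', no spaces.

Gen 0: 00010111010001
Gen 1 (rule 225): 11001011100100
Gen 2 (rule 135): 00011001001101
Gen 3 (rule 225): 11001000000110
Gen 4 (rule 135): 00011011111000
Gen 5 (rule 225): 11001101111011
Gen 6 (rule 135): 00010000110000

Answer: 00010000110000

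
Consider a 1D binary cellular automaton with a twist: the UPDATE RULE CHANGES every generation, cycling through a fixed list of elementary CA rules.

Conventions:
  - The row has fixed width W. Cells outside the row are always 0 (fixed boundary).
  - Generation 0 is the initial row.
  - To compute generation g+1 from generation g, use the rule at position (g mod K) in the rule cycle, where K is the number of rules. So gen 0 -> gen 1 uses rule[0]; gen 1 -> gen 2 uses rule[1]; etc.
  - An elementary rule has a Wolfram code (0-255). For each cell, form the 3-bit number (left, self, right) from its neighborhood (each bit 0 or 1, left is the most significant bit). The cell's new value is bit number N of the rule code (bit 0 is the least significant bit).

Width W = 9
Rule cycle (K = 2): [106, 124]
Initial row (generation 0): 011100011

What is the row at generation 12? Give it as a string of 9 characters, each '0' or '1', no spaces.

Answer: 111011111

Derivation:
Gen 0: 011100011
Gen 1 (rule 106): 110100111
Gen 2 (rule 124): 111110101
Gen 3 (rule 106): 100011010
Gen 4 (rule 124): 110011111
Gen 5 (rule 106): 110110001
Gen 6 (rule 124): 111111001
Gen 7 (rule 106): 100001010
Gen 8 (rule 124): 110001111
Gen 9 (rule 106): 110011001
Gen 10 (rule 124): 111011101
Gen 11 (rule 106): 101110110
Gen 12 (rule 124): 111011111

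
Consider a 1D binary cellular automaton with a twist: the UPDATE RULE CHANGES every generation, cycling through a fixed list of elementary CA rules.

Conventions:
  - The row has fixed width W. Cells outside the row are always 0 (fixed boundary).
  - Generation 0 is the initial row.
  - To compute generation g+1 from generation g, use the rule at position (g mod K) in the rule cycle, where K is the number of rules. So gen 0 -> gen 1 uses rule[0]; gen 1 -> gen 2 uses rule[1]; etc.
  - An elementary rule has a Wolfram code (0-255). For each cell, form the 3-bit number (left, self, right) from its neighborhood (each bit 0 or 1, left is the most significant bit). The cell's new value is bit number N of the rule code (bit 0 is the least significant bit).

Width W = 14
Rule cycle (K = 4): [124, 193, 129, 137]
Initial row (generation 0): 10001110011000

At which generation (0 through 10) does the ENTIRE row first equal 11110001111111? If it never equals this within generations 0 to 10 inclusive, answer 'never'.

Gen 0: 10001110011000
Gen 1 (rule 124): 11001011011100
Gen 2 (rule 193): 01000001001101
Gen 3 (rule 129): 00011100000000
Gen 4 (rule 137): 11011001111111
Gen 5 (rule 124): 11111101000001
Gen 6 (rule 193): 01111100011100
Gen 7 (rule 129): 00111001001001
Gen 8 (rule 137): 10110000000000
Gen 9 (rule 124): 11111000000000
Gen 10 (rule 193): 01111011111111

Answer: never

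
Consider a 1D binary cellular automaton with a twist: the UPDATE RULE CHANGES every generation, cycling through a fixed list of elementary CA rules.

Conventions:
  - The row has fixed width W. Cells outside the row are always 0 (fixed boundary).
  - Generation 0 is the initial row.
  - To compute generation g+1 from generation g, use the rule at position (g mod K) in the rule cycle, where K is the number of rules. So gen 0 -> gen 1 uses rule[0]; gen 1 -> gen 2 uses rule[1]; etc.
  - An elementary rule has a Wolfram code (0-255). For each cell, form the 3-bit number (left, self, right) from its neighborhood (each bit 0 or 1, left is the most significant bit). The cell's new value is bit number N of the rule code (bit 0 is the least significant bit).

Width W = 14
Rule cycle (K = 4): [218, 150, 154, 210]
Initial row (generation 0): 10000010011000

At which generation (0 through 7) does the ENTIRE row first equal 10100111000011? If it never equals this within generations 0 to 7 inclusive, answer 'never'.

Gen 0: 10000010011000
Gen 1 (rule 218): 01000101111100
Gen 2 (rule 150): 11101100111010
Gen 3 (rule 154): 11001011110001
Gen 4 (rule 210): 01110001111010
Gen 5 (rule 218): 11111011111001
Gen 6 (rule 150): 01110001110111
Gen 7 (rule 154): 11101011100110

Answer: never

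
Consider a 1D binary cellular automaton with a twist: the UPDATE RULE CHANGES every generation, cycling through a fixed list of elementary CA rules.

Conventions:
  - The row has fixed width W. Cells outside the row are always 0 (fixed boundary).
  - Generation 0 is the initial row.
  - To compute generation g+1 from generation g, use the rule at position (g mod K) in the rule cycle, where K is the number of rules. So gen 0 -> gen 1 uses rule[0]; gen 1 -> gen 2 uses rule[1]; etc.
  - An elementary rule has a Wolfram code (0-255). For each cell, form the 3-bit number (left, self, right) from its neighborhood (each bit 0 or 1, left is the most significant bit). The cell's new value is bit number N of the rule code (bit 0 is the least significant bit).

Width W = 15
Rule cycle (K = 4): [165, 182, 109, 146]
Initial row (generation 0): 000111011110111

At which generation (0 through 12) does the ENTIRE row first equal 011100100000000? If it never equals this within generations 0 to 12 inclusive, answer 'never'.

Answer: never

Derivation:
Gen 0: 000111011110111
Gen 1 (rule 165): 110010101101010
Gen 2 (rule 182): 001111110011111
Gen 3 (rule 109): 101000010010001
Gen 4 (rule 146): 000100101101010
Gen 5 (rule 165): 110100110011110
Gen 6 (rule 182): 001111001101101
Gen 7 (rule 109): 101001001111111
Gen 8 (rule 146): 000110110111110
Gen 9 (rule 165): 110001001011100
Gen 10 (rule 182): 001011111101010
Gen 11 (rule 109): 101110000111110
Gen 12 (rule 146): 000101001011101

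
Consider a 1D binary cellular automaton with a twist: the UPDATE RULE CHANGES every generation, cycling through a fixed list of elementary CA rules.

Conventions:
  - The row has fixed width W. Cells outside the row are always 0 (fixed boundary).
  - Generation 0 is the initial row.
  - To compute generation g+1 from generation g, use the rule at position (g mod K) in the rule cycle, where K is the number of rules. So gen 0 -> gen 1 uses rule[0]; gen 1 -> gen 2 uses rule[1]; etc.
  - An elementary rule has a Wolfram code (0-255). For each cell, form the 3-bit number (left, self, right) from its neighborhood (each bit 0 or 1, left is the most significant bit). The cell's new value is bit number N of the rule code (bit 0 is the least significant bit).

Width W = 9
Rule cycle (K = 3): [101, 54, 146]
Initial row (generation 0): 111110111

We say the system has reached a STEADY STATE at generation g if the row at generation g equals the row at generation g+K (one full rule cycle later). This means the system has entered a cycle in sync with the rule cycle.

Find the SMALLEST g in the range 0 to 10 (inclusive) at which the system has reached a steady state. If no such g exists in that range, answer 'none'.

Answer: none

Derivation:
Gen 0: 111110111
Gen 1 (rule 101): 000011001
Gen 2 (rule 54): 000100111
Gen 3 (rule 146): 001011010
Gen 4 (rule 101): 101101110
Gen 5 (rule 54): 110010001
Gen 6 (rule 146): 001101010
Gen 7 (rule 101): 100111110
Gen 8 (rule 54): 111000001
Gen 9 (rule 146): 010100010
Gen 10 (rule 101): 011101010
Gen 11 (rule 54): 100011111
Gen 12 (rule 146): 010101110
Gen 13 (rule 101): 011110010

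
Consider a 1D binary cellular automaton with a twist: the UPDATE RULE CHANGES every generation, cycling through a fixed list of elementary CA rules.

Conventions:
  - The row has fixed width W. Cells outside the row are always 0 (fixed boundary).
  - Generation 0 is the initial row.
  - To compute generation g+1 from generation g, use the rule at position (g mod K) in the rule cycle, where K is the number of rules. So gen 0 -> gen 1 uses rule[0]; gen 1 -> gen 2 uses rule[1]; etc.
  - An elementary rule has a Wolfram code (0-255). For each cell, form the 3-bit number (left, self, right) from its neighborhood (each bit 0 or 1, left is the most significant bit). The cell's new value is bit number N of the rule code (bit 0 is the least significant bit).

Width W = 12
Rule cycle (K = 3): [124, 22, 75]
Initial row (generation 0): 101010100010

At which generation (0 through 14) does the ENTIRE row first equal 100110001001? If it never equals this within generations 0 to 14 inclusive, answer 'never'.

Gen 0: 101010100010
Gen 1 (rule 124): 111111110011
Gen 2 (rule 22): 000000001100
Gen 3 (rule 75): 111111111101
Gen 4 (rule 124): 100000000111
Gen 5 (rule 22): 110000001000
Gen 6 (rule 75): 110111110011
Gen 7 (rule 124): 111100011011
Gen 8 (rule 22): 000010100000
Gen 9 (rule 75): 111100001111
Gen 10 (rule 124): 100110001001
Gen 11 (rule 22): 111001011111
Gen 12 (rule 75): 101010010001
Gen 13 (rule 124): 111111011001
Gen 14 (rule 22): 000000000111

Answer: 10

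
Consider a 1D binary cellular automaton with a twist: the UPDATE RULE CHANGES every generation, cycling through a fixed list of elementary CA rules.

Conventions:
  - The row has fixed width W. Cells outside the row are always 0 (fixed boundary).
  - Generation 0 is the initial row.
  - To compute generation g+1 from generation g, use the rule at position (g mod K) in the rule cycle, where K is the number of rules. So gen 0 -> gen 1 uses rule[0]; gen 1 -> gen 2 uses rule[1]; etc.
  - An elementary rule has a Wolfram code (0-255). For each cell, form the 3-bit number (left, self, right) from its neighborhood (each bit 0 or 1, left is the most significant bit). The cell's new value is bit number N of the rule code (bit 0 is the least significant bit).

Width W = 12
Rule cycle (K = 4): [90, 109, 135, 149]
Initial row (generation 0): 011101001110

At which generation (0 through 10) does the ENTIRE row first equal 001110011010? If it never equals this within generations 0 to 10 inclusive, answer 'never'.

Gen 0: 011101001110
Gen 1 (rule 90): 110100111011
Gen 2 (rule 109): 111100101111
Gen 3 (rule 135): 011001100110
Gen 4 (rule 149): 000100010001
Gen 5 (rule 90): 001010101010
Gen 6 (rule 109): 101111111110
Gen 7 (rule 135): 100111111100
Gen 8 (rule 149): 110011111011
Gen 9 (rule 90): 111110001011
Gen 10 (rule 109): 100010101111

Answer: never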